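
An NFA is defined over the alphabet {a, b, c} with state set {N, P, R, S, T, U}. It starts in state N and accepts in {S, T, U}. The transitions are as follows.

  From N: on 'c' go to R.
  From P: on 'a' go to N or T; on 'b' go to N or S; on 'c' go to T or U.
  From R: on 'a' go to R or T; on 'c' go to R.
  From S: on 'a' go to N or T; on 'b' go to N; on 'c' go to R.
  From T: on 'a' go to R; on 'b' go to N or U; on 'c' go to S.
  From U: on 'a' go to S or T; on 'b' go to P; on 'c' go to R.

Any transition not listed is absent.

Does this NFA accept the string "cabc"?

Start in {N}.
Read 'c': N→{R}; now {R}.
Read 'a': R→{R, T}; now {R, T}.
Read 'b': R→∅, T→{N, U}; now {N, U}.
Read 'c': N→{R}, U→{R}; now {R}.
The final set {R} contains no accepting state.

No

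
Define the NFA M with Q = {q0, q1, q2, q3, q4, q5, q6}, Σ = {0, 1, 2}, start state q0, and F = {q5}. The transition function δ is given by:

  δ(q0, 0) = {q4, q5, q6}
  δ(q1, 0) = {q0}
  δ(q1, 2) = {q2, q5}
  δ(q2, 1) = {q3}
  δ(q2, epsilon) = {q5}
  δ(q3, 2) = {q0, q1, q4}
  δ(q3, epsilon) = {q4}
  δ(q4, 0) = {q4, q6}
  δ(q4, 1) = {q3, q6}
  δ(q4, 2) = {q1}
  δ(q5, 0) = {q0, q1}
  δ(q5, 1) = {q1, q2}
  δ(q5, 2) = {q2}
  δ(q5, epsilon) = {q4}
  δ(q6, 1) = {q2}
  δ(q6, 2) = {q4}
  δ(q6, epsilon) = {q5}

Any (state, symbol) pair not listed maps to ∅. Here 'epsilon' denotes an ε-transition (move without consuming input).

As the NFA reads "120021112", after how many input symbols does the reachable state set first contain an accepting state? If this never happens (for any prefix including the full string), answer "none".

Start in {q0}.
Read '1': q0→∅; now ∅.
The set is empty and remains empty for the remaining 8 symbols.
No reachable set along the way intersects F.

none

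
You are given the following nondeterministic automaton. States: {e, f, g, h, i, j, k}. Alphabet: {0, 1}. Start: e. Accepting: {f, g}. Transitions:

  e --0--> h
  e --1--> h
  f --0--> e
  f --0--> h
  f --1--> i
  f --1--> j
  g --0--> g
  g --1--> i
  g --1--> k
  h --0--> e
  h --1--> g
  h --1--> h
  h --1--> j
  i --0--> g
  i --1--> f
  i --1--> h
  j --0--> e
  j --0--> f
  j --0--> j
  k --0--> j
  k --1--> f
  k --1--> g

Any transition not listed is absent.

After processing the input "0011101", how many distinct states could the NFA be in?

4

Start in {e}.
Read '0': e→{h}; now {h}.
Read '0': h→{e}; now {e}.
Read '1': e→{h}; now {h}.
Read '1': h→{g, h, j}; now {g, h, j}.
Read '1': g→{i, k}, h→{g, h, j}, j→∅; now {g, h, i, j, k}.
Read '0': g→{g}, h→{e}, i→{g}, j→{e, f, j}, k→{j}; now {e, f, g, j}.
Read '1': e→{h}, f→{i, j}, g→{i, k}, j→∅; now {h, i, j, k}.
That set has 4 states.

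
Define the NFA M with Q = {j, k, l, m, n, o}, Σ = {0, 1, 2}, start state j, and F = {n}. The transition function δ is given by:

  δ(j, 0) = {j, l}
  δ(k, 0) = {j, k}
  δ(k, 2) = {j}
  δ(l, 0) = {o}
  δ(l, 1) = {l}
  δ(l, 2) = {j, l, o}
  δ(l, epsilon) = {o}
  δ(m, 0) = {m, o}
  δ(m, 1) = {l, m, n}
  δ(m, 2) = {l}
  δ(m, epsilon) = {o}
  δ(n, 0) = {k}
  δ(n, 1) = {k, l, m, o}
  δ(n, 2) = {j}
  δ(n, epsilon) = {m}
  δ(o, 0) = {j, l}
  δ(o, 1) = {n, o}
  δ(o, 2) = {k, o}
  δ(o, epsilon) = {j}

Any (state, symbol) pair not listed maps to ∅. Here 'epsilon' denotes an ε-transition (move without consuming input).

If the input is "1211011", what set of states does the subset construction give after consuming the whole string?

Start in {j}.
Read '1': j→∅; now ∅.
The set is empty and remains empty for the remaining 6 symbols.

∅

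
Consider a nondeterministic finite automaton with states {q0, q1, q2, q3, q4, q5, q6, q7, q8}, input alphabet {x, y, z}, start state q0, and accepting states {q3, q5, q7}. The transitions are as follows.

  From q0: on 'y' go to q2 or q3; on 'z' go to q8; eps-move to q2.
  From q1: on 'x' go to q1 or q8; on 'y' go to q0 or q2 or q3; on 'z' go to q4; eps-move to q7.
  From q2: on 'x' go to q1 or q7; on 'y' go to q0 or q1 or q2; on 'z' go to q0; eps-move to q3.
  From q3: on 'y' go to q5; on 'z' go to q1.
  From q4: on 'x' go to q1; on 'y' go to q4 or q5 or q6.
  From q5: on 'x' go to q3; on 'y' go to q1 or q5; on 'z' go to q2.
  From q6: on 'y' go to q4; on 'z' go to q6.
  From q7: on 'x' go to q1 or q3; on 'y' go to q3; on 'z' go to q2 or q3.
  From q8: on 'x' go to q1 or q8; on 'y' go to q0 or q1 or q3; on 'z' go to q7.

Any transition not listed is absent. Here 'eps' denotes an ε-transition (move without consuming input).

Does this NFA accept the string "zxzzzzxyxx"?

Start: ε-closure({q0}) = {q0, q2, q3}.
Read 'z': {q0, q2, q3} → {q0, q1, q2, q3, q7, q8}.
Read 'x': {q0, q1, q2, q3, q7, q8} → {q1, q3, q7, q8}.
Read 'z': {q1, q3, q7, q8} → {q1, q2, q3, q4, q7}.
Read 'z': {q1, q2, q3, q4, q7} → {q0, q1, q2, q3, q4, q7}.
Read 'z': {q0, q1, q2, q3, q4, q7} → {q0, q1, q2, q3, q4, q7, q8}.
Read 'z': {q0, q1, q2, q3, q4, q7, q8} → {q0, q1, q2, q3, q4, q7, q8}.
Read 'x': {q0, q1, q2, q3, q4, q7, q8} → {q1, q3, q7, q8}.
Read 'y': {q1, q3, q7, q8} → {q0, q1, q2, q3, q5, q7}.
Read 'x': {q0, q1, q2, q3, q5, q7} → {q1, q3, q7, q8}.
Read 'x': {q1, q3, q7, q8} → {q1, q3, q7, q8}.
The final set {q1, q3, q7, q8} contains the accepting states q3, q7.

Yes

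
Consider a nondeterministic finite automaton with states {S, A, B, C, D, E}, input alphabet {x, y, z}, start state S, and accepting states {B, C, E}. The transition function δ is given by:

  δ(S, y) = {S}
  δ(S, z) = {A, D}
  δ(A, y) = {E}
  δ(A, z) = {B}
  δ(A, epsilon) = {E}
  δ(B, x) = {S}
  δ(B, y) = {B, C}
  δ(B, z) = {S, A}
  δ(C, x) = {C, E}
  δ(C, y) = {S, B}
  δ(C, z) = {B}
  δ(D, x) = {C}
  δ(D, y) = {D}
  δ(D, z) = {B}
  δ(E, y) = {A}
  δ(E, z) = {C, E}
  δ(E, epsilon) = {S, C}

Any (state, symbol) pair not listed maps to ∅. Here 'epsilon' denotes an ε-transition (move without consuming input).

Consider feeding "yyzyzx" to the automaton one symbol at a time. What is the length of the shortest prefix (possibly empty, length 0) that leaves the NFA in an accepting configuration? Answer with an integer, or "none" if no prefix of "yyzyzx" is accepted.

3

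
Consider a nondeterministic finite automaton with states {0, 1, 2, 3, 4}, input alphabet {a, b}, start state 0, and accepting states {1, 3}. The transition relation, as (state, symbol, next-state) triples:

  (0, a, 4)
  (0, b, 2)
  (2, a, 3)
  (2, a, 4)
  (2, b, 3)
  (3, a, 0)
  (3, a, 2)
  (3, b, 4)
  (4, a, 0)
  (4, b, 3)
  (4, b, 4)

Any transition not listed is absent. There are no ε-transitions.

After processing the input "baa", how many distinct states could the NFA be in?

Start in {0}.
Read 'b': 0→{2}; now {2}.
Read 'a': 2→{3, 4}; now {3, 4}.
Read 'a': 3→{0, 2}, 4→{0}; now {0, 2}.
That set has 2 states.

2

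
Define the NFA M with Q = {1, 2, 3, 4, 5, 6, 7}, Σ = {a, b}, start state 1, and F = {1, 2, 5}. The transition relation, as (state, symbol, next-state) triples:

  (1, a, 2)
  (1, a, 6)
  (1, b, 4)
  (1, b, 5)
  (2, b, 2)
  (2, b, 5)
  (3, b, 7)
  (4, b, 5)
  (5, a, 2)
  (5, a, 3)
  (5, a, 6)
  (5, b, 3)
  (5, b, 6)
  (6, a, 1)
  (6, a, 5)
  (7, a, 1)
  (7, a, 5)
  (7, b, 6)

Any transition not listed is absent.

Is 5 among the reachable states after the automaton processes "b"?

Yes

Start in {1}.
Read 'b': 1→{4, 5}; now {4, 5}.
State 5 is in {4, 5}.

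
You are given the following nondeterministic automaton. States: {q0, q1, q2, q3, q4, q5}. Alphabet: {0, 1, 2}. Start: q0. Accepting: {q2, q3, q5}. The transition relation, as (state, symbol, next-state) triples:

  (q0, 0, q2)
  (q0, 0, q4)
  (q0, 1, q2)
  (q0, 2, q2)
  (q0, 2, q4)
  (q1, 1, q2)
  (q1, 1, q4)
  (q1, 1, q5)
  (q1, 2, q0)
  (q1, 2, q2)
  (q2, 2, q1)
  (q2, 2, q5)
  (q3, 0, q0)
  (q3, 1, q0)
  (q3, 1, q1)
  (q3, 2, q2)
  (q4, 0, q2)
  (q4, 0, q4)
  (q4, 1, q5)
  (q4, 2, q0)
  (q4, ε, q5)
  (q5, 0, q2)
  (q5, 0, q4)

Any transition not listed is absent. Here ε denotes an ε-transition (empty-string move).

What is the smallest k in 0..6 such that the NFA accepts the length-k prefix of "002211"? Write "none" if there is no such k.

Start in {q0}.
Read '0': q0→{q2, q4}; union {q2, q4}; ε-closure = {q2, q4, q5}.
None of the earlier sets intersect F, but {q2, q4, q5} does.

1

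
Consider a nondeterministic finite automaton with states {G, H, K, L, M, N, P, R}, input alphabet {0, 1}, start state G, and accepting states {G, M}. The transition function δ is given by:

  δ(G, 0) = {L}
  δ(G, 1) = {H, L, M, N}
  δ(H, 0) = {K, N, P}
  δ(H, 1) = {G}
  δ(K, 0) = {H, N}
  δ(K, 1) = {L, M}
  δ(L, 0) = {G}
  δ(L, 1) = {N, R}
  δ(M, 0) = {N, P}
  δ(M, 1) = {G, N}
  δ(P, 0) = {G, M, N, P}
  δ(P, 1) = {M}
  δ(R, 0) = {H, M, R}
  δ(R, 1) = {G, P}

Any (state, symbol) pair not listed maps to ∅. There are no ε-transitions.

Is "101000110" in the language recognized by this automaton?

Yes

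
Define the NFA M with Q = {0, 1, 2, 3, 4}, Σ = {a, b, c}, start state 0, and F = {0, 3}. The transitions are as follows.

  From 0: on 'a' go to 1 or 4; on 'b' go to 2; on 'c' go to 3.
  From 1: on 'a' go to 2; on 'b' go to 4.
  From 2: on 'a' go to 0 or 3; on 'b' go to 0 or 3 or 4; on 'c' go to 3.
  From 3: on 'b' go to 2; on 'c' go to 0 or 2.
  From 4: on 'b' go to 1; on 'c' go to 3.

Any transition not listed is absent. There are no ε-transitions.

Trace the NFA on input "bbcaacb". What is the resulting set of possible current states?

Start in {0}.
Read 'b': {0} → {2}.
Read 'b': {2} → {0, 3, 4}.
Read 'c': {0, 3, 4} → {0, 2, 3}.
Read 'a': {0, 2, 3} → {0, 1, 3, 4}.
Read 'a': {0, 1, 3, 4} → {1, 2, 4}.
Read 'c': {1, 2, 4} → {3}.
Read 'b': {3} → {2}.

{2}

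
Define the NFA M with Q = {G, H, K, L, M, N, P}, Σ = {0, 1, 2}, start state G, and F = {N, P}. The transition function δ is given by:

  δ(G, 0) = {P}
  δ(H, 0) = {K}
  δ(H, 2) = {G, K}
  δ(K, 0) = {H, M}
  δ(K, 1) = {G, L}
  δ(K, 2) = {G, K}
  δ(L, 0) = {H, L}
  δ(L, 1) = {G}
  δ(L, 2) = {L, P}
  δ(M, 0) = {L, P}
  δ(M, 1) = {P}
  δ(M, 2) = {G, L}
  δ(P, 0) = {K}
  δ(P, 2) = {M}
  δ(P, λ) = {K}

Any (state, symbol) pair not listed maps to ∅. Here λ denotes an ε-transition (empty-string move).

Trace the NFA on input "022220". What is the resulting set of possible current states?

{H, K, L, M, P}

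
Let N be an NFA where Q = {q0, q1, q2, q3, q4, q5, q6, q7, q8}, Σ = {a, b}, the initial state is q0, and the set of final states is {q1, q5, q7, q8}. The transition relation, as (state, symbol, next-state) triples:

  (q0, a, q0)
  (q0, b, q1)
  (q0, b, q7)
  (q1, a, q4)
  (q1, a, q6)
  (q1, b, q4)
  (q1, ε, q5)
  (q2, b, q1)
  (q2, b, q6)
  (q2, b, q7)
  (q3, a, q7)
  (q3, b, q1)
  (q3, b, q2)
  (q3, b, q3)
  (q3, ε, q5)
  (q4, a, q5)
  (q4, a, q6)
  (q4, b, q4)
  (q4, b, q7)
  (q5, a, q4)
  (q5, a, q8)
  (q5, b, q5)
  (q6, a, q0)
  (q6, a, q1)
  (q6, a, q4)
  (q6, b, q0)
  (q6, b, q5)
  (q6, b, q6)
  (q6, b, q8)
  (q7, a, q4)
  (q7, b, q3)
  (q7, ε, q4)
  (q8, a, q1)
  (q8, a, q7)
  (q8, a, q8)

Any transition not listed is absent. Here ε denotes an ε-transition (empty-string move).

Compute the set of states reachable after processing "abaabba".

{q0, q1, q4, q5, q6, q7, q8}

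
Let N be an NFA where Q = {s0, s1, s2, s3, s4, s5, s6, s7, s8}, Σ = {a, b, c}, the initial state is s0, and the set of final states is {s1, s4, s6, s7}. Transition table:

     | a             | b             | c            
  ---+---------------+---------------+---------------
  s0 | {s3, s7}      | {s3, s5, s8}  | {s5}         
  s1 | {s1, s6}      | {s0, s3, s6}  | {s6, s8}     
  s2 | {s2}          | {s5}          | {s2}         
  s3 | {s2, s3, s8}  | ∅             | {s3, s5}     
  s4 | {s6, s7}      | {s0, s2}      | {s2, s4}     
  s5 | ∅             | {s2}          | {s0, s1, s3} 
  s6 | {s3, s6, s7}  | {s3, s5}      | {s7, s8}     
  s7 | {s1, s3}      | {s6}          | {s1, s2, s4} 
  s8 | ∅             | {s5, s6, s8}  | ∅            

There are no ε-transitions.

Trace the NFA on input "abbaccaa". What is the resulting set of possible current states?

Start in {s0}.
Read 'a': {s0} → {s3, s7}.
Read 'b': {s3, s7} → {s6}.
Read 'b': {s6} → {s3, s5}.
Read 'a': {s3, s5} → {s2, s3, s8}.
Read 'c': {s2, s3, s8} → {s2, s3, s5}.
Read 'c': {s2, s3, s5} → {s0, s1, s2, s3, s5}.
Read 'a': {s0, s1, s2, s3, s5} → {s1, s2, s3, s6, s7, s8}.
Read 'a': {s1, s2, s3, s6, s7, s8} → {s1, s2, s3, s6, s7, s8}.

{s1, s2, s3, s6, s7, s8}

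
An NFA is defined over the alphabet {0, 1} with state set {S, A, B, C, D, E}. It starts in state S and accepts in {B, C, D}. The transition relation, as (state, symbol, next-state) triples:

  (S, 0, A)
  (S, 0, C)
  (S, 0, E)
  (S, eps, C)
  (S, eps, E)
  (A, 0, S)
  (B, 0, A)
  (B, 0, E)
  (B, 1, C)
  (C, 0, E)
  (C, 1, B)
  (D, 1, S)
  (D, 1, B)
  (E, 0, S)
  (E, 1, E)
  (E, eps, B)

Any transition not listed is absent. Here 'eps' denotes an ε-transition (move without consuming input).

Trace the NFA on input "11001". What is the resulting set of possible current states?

{B, C, E}

Start: ε-closure({S}) = {S, B, C, E}.
Read '1': {S, B, C, E} → {B, C, E}.
Read '1': {B, C, E} → {B, C, E}.
Read '0': {B, C, E} → {S, A, B, C, E}.
Read '0': {S, A, B, C, E} → {S, A, B, C, E}.
Read '1': {S, A, B, C, E} → {B, C, E}.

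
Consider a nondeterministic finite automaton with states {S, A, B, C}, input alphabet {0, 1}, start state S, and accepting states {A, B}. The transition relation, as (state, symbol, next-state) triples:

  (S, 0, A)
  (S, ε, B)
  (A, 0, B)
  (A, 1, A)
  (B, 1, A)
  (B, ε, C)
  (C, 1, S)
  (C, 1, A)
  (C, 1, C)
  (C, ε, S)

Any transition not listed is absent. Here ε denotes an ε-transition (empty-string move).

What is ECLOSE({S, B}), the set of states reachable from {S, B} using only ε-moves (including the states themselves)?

Begin with {S, B}.
ε-move B → C; add C.

{S, B, C}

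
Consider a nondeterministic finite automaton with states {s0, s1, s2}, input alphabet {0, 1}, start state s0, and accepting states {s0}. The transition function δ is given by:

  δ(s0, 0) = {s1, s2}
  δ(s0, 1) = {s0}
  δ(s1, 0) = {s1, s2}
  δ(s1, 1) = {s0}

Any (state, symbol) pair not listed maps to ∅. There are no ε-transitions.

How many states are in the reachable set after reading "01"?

1

Start in {s0}.
Read '0': s0→{s1, s2}; now {s1, s2}.
Read '1': s1→{s0}, s2→∅; now {s0}.
That set has 1 state.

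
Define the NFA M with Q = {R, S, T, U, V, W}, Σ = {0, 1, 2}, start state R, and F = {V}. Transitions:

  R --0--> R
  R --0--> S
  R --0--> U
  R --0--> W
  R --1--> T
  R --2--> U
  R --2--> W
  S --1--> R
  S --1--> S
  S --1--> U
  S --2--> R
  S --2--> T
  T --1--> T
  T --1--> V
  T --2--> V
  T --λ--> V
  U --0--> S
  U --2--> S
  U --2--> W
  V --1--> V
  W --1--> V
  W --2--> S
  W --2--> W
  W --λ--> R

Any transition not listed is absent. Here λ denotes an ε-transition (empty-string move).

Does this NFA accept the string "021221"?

Start in {R}.
Read '0': R→{R, S, U, W}; now {R, S, U, W}.
Read '2': R→{U, W}, S→{R, T}, U→{S, W}, W→{S, W}; union {R, S, T, U, W}; ε-closure = {R, S, T, U, V, W}.
Read '1': R→{T}, S→{R, S, U}, T→{T, V}, U→∅, V→{V}, W→{V}; now {R, S, T, U, V}.
Read '2': R→{U, W}, S→{R, T}, T→{V}, U→{S, W}, V→∅; now {R, S, T, U, V, W}.
Read '2': R→{U, W}, S→{R, T}, T→{V}, U→{S, W}, V→∅, W→{S, W}; now {R, S, T, U, V, W}.
Read '1': R→{T}, S→{R, S, U}, T→{T, V}, U→∅, V→{V}, W→{V}; now {R, S, T, U, V}.
The final set {R, S, T, U, V} contains the accepting state V.

Yes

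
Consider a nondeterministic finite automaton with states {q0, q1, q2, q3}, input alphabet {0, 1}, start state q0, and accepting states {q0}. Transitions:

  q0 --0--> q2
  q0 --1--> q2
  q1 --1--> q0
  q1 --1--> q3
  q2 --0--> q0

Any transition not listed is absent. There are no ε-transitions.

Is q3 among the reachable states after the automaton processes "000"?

Start in {q0}.
Read '0': q0→{q2}; now {q2}.
Read '0': q2→{q0}; now {q0}.
Read '0': q0→{q2}; now {q2}.
State q3 is not in {q2}.

No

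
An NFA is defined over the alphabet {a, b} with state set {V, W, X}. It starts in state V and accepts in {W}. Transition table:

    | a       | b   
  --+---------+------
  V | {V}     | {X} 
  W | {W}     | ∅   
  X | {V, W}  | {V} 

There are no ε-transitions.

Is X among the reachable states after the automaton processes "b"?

Yes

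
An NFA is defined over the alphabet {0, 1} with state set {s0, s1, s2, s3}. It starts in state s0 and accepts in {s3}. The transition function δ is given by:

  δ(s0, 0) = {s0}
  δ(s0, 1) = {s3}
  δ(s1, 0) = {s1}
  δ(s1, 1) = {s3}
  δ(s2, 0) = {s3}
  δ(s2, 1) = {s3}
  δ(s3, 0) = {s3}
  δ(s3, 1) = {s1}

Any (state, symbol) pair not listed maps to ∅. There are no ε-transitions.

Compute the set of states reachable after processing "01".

{s3}

Start in {s0}.
Read '0': {s0} → {s0}.
Read '1': {s0} → {s3}.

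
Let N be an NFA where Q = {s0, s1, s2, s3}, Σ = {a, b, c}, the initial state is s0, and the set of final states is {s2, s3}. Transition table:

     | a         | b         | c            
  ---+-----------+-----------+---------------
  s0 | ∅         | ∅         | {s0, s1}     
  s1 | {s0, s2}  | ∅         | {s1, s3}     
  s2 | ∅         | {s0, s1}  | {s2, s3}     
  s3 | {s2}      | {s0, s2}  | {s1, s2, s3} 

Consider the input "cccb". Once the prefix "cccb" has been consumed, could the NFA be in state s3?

No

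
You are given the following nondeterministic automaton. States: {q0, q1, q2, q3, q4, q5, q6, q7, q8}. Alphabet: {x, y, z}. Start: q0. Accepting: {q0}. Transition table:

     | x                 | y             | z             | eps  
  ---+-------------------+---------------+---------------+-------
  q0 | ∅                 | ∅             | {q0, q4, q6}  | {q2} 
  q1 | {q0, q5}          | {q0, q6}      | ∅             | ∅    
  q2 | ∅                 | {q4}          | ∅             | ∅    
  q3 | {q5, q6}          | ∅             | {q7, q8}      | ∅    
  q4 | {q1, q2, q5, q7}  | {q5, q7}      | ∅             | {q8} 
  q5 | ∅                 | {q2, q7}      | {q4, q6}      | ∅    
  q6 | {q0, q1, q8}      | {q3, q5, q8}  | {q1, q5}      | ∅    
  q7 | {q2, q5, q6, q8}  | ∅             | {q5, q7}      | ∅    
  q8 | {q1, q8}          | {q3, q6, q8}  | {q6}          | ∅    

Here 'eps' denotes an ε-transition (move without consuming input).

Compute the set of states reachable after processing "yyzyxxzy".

{q3, q4, q5, q6, q7, q8}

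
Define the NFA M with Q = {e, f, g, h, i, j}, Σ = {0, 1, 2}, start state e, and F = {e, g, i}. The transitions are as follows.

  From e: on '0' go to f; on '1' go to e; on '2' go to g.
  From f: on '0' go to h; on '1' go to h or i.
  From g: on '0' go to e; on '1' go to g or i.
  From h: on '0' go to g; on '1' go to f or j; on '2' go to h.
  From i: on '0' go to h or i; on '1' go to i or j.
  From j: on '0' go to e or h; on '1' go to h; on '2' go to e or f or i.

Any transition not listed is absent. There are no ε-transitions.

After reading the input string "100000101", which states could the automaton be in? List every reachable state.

Start in {e}.
Read '1': {e} → {e}.
Read '0': {e} → {f}.
Read '0': {f} → {h}.
Read '0': {h} → {g}.
Read '0': {g} → {e}.
Read '0': {e} → {f}.
Read '1': {f} → {h, i}.
Read '0': {h, i} → {g, h, i}.
Read '1': {g, h, i} → {f, g, i, j}.

{f, g, i, j}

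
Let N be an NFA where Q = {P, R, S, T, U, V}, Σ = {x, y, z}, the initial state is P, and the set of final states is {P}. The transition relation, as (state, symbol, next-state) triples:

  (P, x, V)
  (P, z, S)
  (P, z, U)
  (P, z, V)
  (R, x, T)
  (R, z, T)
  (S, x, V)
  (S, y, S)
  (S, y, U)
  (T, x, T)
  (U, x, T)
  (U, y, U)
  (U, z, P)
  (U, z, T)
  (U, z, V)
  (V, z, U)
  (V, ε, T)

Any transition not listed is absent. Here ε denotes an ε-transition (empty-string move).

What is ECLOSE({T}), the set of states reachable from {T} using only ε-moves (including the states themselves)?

{T}

Begin with {T}.
No ε-moves leave this set, so the closure equals the set itself.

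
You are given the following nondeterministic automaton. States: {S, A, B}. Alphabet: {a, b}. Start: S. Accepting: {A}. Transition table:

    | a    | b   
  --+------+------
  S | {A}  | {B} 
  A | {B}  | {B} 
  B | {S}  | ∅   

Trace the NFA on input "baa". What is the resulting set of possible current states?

{A}

Start in {S}.
Read 'b': {S} → {B}.
Read 'a': {B} → {S}.
Read 'a': {S} → {A}.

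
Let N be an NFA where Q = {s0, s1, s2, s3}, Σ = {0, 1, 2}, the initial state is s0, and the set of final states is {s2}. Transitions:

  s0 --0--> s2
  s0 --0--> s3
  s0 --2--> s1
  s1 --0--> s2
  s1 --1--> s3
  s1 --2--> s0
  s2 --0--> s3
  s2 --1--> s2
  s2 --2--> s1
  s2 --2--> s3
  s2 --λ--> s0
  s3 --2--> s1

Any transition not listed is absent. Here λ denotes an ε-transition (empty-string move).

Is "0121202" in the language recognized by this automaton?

No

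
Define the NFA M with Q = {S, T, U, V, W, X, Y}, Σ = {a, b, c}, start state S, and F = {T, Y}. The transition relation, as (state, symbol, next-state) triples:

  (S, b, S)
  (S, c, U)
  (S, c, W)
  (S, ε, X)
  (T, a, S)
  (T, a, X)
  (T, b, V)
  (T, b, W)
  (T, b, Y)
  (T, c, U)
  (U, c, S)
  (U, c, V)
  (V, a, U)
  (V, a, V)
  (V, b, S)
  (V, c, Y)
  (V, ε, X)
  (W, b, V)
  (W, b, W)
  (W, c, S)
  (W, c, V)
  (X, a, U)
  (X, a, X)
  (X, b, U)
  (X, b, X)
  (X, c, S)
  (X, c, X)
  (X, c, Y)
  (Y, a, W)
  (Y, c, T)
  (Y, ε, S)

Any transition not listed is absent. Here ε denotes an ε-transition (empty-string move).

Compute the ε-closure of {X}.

Begin with {X}.
No ε-moves leave this set, so the closure equals the set itself.

{X}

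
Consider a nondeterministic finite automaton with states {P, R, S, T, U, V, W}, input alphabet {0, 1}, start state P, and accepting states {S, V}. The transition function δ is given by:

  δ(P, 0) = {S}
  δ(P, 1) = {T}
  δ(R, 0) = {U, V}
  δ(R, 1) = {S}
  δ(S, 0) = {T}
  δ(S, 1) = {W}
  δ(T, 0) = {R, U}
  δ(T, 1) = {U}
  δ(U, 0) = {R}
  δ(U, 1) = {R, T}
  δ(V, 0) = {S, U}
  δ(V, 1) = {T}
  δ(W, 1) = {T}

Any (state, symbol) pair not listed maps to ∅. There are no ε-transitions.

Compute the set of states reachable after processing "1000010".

{R, T, U, V}

Start in {P}.
Read '1': {P} → {T}.
Read '0': {T} → {R, U}.
Read '0': {R, U} → {R, U, V}.
Read '0': {R, U, V} → {R, S, U, V}.
Read '0': {R, S, U, V} → {R, S, T, U, V}.
Read '1': {R, S, T, U, V} → {R, S, T, U, W}.
Read '0': {R, S, T, U, W} → {R, T, U, V}.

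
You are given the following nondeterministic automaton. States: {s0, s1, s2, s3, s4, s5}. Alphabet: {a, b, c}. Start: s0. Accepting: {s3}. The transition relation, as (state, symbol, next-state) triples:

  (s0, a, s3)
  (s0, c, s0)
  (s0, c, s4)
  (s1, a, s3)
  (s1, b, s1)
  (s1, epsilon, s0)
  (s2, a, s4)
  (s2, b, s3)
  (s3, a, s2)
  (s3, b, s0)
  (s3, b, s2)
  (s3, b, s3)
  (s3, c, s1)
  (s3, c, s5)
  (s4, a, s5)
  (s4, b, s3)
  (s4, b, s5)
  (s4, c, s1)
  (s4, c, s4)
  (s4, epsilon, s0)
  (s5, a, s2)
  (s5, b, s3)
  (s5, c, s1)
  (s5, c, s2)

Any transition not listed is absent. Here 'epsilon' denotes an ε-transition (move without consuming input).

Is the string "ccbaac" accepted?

No

Start in {s0}.
Read 'c': s0→{s0, s4}; now {s0, s4}.
Read 'c': s0→{s0, s4}, s4→{s1, s4}; now {s0, s1, s4}.
Read 'b': s0→∅, s1→{s1}, s4→{s3, s5}; union {s1, s3, s5}; ε-closure = {s0, s1, s3, s5}.
Read 'a': s0→{s3}, s1→{s3}, s3→{s2}, s5→{s2}; now {s2, s3}.
Read 'a': s2→{s4}, s3→{s2}; union {s2, s4}; ε-closure = {s0, s2, s4}.
Read 'c': s0→{s0, s4}, s2→∅, s4→{s1, s4}; now {s0, s1, s4}.
The final set {s0, s1, s4} contains no accepting state.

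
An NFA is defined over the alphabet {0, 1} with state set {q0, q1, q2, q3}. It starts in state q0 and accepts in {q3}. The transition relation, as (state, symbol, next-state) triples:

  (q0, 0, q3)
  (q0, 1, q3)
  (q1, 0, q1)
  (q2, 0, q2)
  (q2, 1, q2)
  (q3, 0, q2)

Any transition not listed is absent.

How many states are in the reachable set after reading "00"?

1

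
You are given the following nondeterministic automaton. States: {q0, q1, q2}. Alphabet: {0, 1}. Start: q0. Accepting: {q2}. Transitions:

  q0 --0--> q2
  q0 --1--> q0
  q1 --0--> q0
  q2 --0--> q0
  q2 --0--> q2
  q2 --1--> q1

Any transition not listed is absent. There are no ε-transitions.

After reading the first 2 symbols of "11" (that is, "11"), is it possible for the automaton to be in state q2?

Start in {q0}.
Read '1': {q0} → {q0}.
Read '1': {q0} → {q0}.
State q2 is not in {q0}.

No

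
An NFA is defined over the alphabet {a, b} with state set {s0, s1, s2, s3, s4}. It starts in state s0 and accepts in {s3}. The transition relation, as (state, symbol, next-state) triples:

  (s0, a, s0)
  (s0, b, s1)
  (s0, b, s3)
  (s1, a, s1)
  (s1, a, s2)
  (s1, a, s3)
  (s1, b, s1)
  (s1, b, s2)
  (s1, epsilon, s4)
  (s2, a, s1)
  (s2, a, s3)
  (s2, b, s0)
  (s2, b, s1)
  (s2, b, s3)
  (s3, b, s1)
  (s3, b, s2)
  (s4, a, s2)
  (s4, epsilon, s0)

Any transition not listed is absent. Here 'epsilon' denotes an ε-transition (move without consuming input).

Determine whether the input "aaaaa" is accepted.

No

Start in {s0}.
Read 'a': s0→{s0}; now {s0}.
Read 'a': s0→{s0}; now {s0}.
Read 'a': s0→{s0}; now {s0}.
Read 'a': s0→{s0}; now {s0}.
Read 'a': s0→{s0}; now {s0}.
The final set {s0} contains no accepting state.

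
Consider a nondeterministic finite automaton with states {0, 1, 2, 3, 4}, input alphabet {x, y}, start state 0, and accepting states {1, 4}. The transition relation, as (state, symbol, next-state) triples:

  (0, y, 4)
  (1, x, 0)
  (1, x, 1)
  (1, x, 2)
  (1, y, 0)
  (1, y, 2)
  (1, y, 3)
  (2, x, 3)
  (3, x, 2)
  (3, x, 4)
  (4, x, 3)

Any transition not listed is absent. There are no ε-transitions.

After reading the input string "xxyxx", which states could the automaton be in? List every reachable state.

Start in {0}.
Read 'x': 0→∅; now ∅.
The set is empty and remains empty for the remaining 4 symbols.

∅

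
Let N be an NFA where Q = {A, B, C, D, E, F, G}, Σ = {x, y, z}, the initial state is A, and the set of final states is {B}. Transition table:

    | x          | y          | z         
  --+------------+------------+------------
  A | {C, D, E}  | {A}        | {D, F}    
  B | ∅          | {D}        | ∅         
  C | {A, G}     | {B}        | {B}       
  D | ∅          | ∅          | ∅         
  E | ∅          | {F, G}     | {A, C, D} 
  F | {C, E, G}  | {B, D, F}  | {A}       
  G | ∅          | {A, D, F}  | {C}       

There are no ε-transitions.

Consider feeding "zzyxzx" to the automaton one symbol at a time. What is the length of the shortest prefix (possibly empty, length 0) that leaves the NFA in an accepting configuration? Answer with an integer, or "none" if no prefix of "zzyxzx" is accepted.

Start in {A}.
Read 'z': A→{D, F}; now {D, F}.
Read 'z': D→∅, F→{A}; now {A}.
Read 'y': A→{A}; now {A}.
Read 'x': A→{C, D, E}; now {C, D, E}.
Read 'z': C→{B}, D→∅, E→{A, C, D}; now {A, B, C, D}.
None of the earlier sets intersect F, but {A, B, C, D} does.

5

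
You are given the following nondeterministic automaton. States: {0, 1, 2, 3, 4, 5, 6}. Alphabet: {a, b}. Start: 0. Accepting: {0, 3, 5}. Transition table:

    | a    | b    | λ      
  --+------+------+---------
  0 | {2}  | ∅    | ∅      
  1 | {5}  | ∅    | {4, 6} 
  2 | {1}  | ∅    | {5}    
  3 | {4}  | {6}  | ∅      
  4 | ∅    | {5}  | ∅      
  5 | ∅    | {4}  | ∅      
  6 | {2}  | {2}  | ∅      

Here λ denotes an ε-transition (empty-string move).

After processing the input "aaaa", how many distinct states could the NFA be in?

Start in {0}.
Read 'a': 0→{2}; union {2}; ε-closure = {2, 5}.
Read 'a': 2→{1}, 5→∅; union {1}; ε-closure = {1, 4, 6}.
Read 'a': 1→{5}, 4→∅, 6→{2}; now {2, 5}.
Read 'a': 2→{1}, 5→∅; union {1}; ε-closure = {1, 4, 6}.
That set has 3 states.

3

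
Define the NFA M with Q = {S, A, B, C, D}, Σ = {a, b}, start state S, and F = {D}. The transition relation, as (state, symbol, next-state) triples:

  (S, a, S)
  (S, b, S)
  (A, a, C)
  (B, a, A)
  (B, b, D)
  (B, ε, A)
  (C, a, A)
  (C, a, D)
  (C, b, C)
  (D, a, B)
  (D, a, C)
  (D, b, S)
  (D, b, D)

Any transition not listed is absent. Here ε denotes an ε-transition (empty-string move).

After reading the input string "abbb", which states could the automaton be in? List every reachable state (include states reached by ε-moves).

{S}

Start in {S}.
Read 'a': {S} → {S}.
Read 'b': {S} → {S}.
Read 'b': {S} → {S}.
Read 'b': {S} → {S}.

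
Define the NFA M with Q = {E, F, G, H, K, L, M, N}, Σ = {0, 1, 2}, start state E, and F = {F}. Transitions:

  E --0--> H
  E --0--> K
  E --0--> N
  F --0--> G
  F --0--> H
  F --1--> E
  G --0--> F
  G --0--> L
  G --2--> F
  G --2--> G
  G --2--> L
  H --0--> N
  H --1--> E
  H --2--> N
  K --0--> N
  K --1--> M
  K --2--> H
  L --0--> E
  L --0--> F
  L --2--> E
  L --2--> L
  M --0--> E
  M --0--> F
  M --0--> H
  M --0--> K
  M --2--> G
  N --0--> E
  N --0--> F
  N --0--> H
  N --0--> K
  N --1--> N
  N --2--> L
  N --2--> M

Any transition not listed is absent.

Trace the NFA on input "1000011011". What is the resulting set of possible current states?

∅

Start in {E}.
Read '1': E→∅; now ∅.
The set is empty and remains empty for the remaining 9 symbols.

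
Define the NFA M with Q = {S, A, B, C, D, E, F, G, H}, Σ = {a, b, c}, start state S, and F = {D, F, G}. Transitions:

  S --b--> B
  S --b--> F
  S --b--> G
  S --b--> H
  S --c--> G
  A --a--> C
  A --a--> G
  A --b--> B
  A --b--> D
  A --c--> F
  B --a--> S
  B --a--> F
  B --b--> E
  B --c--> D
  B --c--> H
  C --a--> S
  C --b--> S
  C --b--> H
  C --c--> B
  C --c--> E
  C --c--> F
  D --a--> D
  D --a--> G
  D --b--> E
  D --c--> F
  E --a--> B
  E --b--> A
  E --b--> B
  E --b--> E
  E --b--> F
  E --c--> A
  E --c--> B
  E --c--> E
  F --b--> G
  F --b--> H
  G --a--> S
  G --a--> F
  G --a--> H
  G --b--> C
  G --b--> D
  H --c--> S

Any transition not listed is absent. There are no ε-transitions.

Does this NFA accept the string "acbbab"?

No

Start in {S}.
Read 'a': S→∅; now ∅.
The set is empty and remains empty for the remaining 5 symbols.
The final set ∅ contains no accepting state.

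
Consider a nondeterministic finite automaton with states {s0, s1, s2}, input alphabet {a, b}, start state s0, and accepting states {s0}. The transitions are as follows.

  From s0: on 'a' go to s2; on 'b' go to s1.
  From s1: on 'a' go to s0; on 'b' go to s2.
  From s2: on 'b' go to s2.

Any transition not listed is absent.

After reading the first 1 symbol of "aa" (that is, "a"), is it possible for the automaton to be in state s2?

Start in {s0}.
Read 'a': s0→{s2}; now {s2}.
State s2 is in {s2}.

Yes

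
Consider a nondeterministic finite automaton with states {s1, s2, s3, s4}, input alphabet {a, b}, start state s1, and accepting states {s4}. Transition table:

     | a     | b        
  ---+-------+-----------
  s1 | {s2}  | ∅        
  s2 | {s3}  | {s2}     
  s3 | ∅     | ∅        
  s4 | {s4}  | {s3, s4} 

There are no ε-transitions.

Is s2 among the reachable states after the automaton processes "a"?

Yes

Start in {s1}.
Read 'a': s1→{s2}; now {s2}.
State s2 is in {s2}.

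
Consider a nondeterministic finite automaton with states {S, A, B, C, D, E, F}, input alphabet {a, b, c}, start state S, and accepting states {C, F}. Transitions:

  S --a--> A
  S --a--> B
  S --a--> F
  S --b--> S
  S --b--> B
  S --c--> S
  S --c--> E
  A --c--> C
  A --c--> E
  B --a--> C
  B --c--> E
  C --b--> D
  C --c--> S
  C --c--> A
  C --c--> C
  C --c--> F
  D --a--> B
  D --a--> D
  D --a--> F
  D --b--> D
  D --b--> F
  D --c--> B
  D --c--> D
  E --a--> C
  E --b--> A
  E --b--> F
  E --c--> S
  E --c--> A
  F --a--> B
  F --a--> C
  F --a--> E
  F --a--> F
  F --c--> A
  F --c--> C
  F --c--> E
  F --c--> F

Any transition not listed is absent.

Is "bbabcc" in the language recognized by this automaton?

No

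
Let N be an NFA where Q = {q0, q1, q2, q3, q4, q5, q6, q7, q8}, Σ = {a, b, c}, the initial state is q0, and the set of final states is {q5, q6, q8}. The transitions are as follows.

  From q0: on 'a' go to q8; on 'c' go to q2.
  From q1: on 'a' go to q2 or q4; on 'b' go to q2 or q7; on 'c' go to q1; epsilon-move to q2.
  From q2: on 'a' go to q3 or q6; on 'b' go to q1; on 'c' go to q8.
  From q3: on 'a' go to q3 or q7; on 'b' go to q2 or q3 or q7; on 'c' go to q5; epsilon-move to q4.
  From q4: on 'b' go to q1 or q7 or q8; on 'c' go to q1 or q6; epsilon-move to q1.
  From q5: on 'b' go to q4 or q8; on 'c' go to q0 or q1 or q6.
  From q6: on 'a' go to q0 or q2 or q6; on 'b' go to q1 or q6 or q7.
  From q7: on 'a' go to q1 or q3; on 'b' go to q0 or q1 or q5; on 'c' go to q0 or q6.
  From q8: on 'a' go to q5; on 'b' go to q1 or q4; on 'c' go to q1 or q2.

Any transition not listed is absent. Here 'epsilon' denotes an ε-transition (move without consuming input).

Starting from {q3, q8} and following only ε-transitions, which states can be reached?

{q1, q2, q3, q4, q8}

Begin with {q3, q8}.
ε-move q3 → q4; add q4.
ε-move q4 → q1; add q1.
ε-move q1 → q2; add q2.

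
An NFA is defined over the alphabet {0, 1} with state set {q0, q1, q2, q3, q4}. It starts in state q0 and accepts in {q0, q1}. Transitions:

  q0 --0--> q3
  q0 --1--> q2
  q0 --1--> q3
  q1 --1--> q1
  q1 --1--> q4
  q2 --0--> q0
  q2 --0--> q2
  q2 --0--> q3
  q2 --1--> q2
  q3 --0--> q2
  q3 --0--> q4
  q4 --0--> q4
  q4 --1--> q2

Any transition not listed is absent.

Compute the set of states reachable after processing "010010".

∅

Start in {q0}.
Read '0': {q0} → {q3}.
Read '1': {q3} → ∅.
The set is empty and remains empty for the remaining 4 symbols.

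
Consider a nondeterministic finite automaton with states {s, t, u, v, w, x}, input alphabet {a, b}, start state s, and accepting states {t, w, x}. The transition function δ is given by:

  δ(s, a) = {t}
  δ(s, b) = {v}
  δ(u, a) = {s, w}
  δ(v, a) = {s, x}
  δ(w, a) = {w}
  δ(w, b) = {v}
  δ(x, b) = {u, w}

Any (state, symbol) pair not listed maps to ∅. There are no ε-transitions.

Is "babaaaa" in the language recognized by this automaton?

Yes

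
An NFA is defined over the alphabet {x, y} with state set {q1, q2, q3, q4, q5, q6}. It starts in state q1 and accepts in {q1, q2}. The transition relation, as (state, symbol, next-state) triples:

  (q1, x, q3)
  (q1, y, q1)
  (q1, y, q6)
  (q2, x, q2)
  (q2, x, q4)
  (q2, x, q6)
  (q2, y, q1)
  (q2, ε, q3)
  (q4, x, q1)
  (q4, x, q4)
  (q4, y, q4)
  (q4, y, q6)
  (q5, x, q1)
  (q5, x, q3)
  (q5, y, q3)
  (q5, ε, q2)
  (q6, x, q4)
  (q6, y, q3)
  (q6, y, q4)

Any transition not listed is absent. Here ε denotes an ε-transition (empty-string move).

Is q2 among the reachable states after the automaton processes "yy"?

Start in {q1}.
Read 'y': {q1} → {q1, q6}.
Read 'y': {q1, q6} → {q1, q3, q4, q6}.
State q2 is not in {q1, q3, q4, q6}.

No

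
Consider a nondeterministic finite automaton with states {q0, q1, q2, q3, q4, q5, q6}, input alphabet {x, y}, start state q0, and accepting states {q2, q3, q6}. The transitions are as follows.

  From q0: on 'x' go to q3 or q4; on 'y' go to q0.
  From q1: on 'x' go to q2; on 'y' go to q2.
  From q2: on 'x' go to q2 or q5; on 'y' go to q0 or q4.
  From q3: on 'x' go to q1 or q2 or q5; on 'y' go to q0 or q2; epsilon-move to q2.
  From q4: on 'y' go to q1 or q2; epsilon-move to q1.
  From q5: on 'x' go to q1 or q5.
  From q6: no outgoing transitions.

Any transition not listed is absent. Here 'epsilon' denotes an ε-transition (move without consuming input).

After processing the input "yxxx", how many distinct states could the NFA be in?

Start in {q0}.
Read 'y': q0→{q0}; now {q0}.
Read 'x': q0→{q3, q4}; union {q3, q4}; ε-closure = {q1, q2, q3, q4}.
Read 'x': q1→{q2}, q2→{q2, q5}, q3→{q1, q2, q5}, q4→∅; now {q1, q2, q5}.
Read 'x': q1→{q2}, q2→{q2, q5}, q5→{q1, q5}; now {q1, q2, q5}.
That set has 3 states.

3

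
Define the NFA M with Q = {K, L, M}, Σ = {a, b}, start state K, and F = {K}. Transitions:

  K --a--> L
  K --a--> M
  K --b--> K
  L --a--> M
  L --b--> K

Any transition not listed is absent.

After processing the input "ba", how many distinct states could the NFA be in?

2

Start in {K}.
Read 'b': {K} → {K}.
Read 'a': {K} → {L, M}.
That set has 2 states.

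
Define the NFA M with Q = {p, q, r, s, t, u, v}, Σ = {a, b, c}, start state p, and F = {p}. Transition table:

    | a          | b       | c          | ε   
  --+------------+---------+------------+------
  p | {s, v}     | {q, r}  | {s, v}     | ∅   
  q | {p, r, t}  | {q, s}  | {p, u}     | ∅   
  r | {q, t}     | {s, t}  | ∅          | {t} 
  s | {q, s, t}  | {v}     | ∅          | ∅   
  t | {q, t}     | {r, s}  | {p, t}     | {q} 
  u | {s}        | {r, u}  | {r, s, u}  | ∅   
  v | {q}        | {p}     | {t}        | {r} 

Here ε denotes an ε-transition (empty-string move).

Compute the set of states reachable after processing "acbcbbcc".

{p, q, r, s, t, u, v}

Start in {p}.
Read 'a': {p} → {q, r, s, t, v}.
Read 'c': {q, r, s, t, v} → {p, q, t, u}.
Read 'b': {p, q, t, u} → {q, r, s, t, u}.
Read 'c': {q, r, s, t, u} → {p, q, r, s, t, u}.
Read 'b': {p, q, r, s, t, u} → {q, r, s, t, u, v}.
Read 'b': {q, r, s, t, u, v} → {p, q, r, s, t, u, v}.
Read 'c': {p, q, r, s, t, u, v} → {p, q, r, s, t, u, v}.
Read 'c': {p, q, r, s, t, u, v} → {p, q, r, s, t, u, v}.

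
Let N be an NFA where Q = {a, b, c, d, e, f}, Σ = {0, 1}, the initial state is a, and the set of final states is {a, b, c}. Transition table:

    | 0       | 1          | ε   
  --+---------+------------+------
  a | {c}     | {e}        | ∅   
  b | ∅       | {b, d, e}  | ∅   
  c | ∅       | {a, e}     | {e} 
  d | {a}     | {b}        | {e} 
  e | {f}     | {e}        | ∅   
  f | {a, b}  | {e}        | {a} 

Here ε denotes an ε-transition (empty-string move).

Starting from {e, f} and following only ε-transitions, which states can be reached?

Begin with {e, f}.
ε-move f → a; add a.

{a, e, f}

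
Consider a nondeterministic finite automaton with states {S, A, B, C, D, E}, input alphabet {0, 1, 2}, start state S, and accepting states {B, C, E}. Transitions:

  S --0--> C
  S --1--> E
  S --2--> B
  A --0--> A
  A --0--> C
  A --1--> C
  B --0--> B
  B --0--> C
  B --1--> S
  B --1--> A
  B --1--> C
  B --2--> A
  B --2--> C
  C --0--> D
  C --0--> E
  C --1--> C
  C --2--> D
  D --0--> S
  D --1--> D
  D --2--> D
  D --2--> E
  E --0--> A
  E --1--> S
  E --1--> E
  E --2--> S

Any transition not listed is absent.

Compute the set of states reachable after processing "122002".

{S, A, C, D, E}

Start in {S}.
Read '1': {S} → {E}.
Read '2': {E} → {S}.
Read '2': {S} → {B}.
Read '0': {B} → {B, C}.
Read '0': {B, C} → {B, C, D, E}.
Read '2': {B, C, D, E} → {S, A, C, D, E}.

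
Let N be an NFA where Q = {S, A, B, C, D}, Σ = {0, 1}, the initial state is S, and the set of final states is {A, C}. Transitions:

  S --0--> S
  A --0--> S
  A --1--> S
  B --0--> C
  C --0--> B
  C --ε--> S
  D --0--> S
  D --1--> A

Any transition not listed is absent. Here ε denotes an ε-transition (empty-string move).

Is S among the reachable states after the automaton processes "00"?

Start in {S}.
Read '0': {S} → {S}.
Read '0': {S} → {S}.
State S is in {S}.

Yes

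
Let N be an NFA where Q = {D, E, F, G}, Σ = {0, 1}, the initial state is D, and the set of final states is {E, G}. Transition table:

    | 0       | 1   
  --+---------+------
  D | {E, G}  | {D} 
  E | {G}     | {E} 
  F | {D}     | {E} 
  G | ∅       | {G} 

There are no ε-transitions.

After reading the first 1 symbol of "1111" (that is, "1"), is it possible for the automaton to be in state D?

Yes

Start in {D}.
Read '1': {D} → {D}.
State D is in {D}.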